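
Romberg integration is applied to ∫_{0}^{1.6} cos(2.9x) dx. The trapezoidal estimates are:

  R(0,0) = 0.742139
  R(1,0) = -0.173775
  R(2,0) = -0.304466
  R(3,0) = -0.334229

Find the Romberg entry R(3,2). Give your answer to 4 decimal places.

Richardson extrapolation on the trapezoidal column (denominator 4−1=3):
R(2,1) = -0.304466 + (-0.304466 − (-0.173775))/3 = -0.348030
R(3,1) = (4·(-0.334229) − (-0.304466)) / 3 = -0.344150
R(3,2) = (16·(-0.344150) − (-0.348030)) / 15 = -0.343891

-0.3439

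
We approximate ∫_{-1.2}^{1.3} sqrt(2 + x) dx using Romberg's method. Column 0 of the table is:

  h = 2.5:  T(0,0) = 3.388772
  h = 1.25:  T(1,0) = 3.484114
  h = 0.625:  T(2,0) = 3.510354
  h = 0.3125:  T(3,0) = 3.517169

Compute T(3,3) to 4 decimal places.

Richardson extrapolation on the trapezoidal column (denominator 4−1=3):
T(1,1) = (4·3.484114 − 3.388772) / 3 = 3.515895
T(2,1) = (4·3.510354 − 3.484114) / 3 = 3.519101
T(3,1) = (4·3.517169 − 3.510354) / 3 = 3.519441
T(2,2) = (16·3.519101 − 3.515895) / 15 = 3.519315
T(3,2) = (16·3.519441 − 3.519101) / 15 = 3.519464
T(3,3) = (64·3.519464 − 3.519315) / 63 = 3.519466
(Column j=1 coincides with Simpson's rule on the same nodes.)

3.5195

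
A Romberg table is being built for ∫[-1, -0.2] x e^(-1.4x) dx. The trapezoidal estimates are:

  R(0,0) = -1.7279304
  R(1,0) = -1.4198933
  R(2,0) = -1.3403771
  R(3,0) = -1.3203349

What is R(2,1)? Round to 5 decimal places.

R(2,1) = -1.3403771 + (-1.3403771 − (-1.4198933))/3 = -1.3138717

-1.31387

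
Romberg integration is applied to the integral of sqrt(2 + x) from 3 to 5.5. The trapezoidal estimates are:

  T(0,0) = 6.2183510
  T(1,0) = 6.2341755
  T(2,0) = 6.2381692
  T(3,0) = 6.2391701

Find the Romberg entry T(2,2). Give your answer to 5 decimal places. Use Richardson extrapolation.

6.23950

Richardson extrapolation on the trapezoidal column (denominator 4−1=3):
T(1,1) = 6.2341755 + (6.2341755 − 6.2183510)/3 = 6.2394503
T(2,1) = (4·6.2381692 − 6.2341755) / 3 = 6.2395004
T(2,2) = (16·6.2395004 − 6.2394503) / 15 = 6.2395037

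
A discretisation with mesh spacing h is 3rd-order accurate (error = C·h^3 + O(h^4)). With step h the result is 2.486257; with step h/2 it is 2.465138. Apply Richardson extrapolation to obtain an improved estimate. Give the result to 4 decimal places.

The leading error scales as h^3; refining by a factor of 2 reduces it by 2^3 = 8.
Extrapolated value = (8·A(h/2) − A(h)) / (8 − 1)
= (8·2.465138 − 2.486257) / 7
= 17.234847 / 7 = 2.462121

2.4621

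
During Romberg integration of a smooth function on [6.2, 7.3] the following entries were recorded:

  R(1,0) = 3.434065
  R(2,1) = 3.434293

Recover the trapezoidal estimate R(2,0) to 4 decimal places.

3.4342

From R(2,1) = (4·R(2,0) − R(1,0))/3, solve for R(2,0):
4·R(2,0) = 3·3.434293 + 3.434065 = 13.736944
R(2,0) = 3.434236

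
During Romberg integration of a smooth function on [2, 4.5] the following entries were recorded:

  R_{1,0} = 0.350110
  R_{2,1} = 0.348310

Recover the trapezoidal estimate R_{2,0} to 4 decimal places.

0.3488

From R_{2,1} = (4·R_{2,0} − R_{1,0})/3, solve for R_{2,0}:
4·R_{2,0} = 3·0.348310 + 0.350110 = 1.395040
R_{2,0} = 0.348760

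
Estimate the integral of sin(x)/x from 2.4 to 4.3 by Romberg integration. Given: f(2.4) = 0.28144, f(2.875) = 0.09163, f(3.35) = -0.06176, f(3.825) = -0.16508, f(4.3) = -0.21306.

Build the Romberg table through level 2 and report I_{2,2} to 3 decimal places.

I_{0,0} (trapezoid, 1 panel, h=1.9000): 0.06496
I_{1,0} (trapezoid, 2 panels, h=0.9500): -0.02619
I_{2,0} (trapezoid, 4 panels, h=0.4750): -0.04798
I_{1,1} = -0.02619 + (-0.02619 − 0.06496)/3 = -0.05657
I_{2,1} = -0.04798 + (-0.04798 − (-0.02619))/3 = -0.05524
I_{2,2} = -0.05524 + (-0.05524 − (-0.05657))/15 = -0.05515

-0.055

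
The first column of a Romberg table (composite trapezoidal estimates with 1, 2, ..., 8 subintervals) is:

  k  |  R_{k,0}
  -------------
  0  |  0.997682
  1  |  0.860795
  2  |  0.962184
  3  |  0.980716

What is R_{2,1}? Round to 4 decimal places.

Richardson extrapolation on the trapezoidal column (denominator 4−1=3):
R_{2,1} = (4·0.962184 − 0.860795) / 3 = 0.995980
(Column j=1 coincides with Simpson's rule on the same nodes.)

0.9960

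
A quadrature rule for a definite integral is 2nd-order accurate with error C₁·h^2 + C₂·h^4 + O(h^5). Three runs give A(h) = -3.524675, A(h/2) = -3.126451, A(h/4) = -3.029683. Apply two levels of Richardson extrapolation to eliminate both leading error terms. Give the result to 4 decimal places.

First eliminate the h^2 term (factor 2^2 = 4):
  B₁ = (4·(-3.126451) − (-3.524675))/3 = -2.993710
  B₂ = (4·(-3.029683) − (-3.126451))/3 = -2.997427
Then eliminate the h^4 term (factor 2^4 = 16):
  (16·(-2.997427) − (-2.993710))/15 = -2.997675

-2.9977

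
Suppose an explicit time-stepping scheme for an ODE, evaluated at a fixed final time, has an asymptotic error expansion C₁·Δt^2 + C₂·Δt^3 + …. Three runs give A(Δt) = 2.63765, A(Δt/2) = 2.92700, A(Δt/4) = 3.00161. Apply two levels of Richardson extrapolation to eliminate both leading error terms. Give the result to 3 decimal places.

3.027

First eliminate the Δt^2 term (factor 2^2 = 4):
  B₁ = (4·2.92700 − 2.63765)/3 = 3.02345
  B₂ = (4·3.00161 − 2.92700)/3 = 3.02648
Then eliminate the Δt^3 term (factor 2^3 = 8):
  (8·3.02648 − 3.02345)/7 = 3.02691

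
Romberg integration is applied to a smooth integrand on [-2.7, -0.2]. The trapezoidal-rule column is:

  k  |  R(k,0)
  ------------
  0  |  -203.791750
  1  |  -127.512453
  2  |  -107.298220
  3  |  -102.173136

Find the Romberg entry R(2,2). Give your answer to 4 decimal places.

-100.4584

R(1,1) = (4·(-127.512453) − (-203.791750)) / 3 = -102.086021
R(2,1) = (4·(-107.298220) − (-127.512453)) / 3 = -100.560142
R(2,2) = -100.560142 + (-100.560142 − (-102.086021))/15 = -100.458417
(Column j=1 coincides with Simpson's rule on the same nodes.)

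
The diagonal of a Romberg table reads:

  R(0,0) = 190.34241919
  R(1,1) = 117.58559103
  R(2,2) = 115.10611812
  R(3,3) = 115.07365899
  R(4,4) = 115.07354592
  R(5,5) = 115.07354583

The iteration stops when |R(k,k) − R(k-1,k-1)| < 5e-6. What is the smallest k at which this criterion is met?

k = 5

|R(1,1) − R(0,0)| = 72.75682816 ≥ 5e-6
|R(2,2) − R(1,1)| = 2.47947291 ≥ 5e-6
|R(3,3) − R(2,2)| = 0.03245913 ≥ 5e-6
|R(4,4) − R(3,3)| = 0.00011307 ≥ 5e-6
|R(5,5) − R(4,4)| = 0.00000009 < 5e-6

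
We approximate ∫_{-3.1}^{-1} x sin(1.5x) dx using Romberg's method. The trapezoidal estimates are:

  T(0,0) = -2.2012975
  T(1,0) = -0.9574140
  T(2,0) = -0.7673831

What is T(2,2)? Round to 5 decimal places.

Richardson extrapolation on the trapezoidal column (denominator 4−1=3):
T(1,1) = (4·(-0.9574140) − (-2.2012975)) / 3 = -0.5427862
T(2,1) = -0.7673831 + (-0.7673831 − (-0.9574140))/3 = -0.7040395
T(2,2) = -0.7040395 + (-0.7040395 − (-0.5427862))/15 = -0.7147897

-0.71479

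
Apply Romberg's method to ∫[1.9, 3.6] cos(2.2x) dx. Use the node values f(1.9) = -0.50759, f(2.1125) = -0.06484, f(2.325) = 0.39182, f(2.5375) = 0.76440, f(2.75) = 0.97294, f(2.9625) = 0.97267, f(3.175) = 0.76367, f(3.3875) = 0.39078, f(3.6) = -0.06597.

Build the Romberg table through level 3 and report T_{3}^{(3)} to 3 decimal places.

T_{0}^{(0)} (trapezoid, 1 panel, h=1.7000): -0.48753
T_{1}^{(0)} (trapezoid, 2 panels, h=0.8500): 0.58324
T_{2}^{(0)} (trapezoid, 4 panels, h=0.4250): 0.78270
T_{3}^{(0)} (trapezoid, 8 panels, h=0.2125): 0.82974
T_{1}^{(1)} = 0.58324 + (0.58324 − (-0.48753))/3 = 0.94016
T_{2}^{(1)} = 0.78270 + (0.78270 − 0.58324)/3 = 0.84919
T_{3}^{(1)} = 0.82974 + (0.82974 − 0.78270)/3 = 0.84542
T_{2}^{(2)} = 0.84919 + (0.84919 − 0.94016)/15 = 0.84313
T_{3}^{(2)} = 0.84542 + (0.84542 − 0.84919)/15 = 0.84517
T_{3}^{(3)} = 0.84517 + (0.84517 − 0.84313)/63 = 0.84520

0.845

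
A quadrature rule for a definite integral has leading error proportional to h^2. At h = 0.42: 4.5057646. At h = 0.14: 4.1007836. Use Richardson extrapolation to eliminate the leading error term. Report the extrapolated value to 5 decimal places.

Extrapolated value = (9·A(h/3) − A(h)) / (9 − 1)
= (9·4.1007836 − 4.5057646) / 8
= 32.4012878 / 8 = 4.0501610

4.05016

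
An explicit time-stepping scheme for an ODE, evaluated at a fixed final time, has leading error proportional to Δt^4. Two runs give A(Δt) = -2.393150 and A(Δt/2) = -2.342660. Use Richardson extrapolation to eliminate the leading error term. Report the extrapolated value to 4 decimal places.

-2.3393

The leading error scales as Δt^4; refining by a factor of 2 reduces it by 2^4 = 16.
Extrapolated value = (16·A(Δt/2) − A(Δt)) / (16 − 1)
= (16·(-2.342660) − (-2.393150)) / 15
= -35.089410 / 15 = -2.339294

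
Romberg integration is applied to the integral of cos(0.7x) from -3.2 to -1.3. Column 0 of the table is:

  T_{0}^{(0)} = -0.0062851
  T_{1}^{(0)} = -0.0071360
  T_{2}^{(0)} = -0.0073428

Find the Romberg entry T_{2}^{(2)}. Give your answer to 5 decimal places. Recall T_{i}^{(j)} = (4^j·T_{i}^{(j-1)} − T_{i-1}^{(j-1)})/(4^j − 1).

Richardson extrapolation on the trapezoidal column (denominator 4−1=3):
T_{1}^{(1)} = -0.0071360 + (-0.0071360 − (-0.0062851))/3 = -0.0074196
T_{2}^{(1)} = -0.0073428 + (-0.0073428 − (-0.0071360))/3 = -0.0074117
T_{2}^{(2)} = (16·(-0.0074117) − (-0.0074196)) / 15 = -0.0074112

-0.00741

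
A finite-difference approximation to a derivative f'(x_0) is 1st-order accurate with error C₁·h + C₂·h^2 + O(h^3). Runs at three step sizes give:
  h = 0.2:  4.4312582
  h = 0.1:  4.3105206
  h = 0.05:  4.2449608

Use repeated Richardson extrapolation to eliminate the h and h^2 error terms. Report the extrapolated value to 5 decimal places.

First eliminate the h term (factor 2^1 = 2):
  B₁ = (2·4.3105206 − 4.4312582)/1 = 4.1897830
  B₂ = (2·4.2449608 − 4.3105206)/1 = 4.1794010
Then eliminate the h^2 term (factor 2^2 = 4):
  (4·4.1794010 − 4.1897830)/3 = 4.1759403

4.17594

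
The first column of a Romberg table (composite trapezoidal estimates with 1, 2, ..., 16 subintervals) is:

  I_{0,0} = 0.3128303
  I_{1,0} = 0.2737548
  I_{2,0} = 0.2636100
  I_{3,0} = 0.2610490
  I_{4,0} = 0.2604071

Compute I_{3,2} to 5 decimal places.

I_{2,1} = (4·0.2636100 − 0.2737548) / 3 = 0.2602284
I_{3,1} = 0.2610490 + (0.2610490 − 0.2636100)/3 = 0.2601953
I_{3,2} = (16·0.2601953 − 0.2602284) / 15 = 0.2601931

0.26019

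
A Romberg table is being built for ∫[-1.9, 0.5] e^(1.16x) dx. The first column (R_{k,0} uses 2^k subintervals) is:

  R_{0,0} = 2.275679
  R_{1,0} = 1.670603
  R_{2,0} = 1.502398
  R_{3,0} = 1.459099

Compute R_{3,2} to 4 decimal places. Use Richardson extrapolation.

Richardson extrapolation on the trapezoidal column (denominator 4−1=3):
R_{2,1} = 1.502398 + (1.502398 − 1.670603)/3 = 1.446330
R_{3,1} = (4·1.459099 − 1.502398) / 3 = 1.444666
R_{3,2} = 1.444666 + (1.444666 − 1.446330)/15 = 1.444555

1.4446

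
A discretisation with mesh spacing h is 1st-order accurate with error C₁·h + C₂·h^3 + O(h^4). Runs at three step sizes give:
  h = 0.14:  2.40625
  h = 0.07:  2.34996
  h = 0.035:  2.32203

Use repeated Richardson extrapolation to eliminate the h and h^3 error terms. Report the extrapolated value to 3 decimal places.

First eliminate the h term (factor 2^1 = 2):
  B₁ = (2·2.34996 − 2.40625)/1 = 2.29367
  B₂ = (2·2.32203 − 2.34996)/1 = 2.29410
Then eliminate the h^3 term (factor 2^3 = 8):
  (8·2.29410 − 2.29367)/7 = 2.29416

2.294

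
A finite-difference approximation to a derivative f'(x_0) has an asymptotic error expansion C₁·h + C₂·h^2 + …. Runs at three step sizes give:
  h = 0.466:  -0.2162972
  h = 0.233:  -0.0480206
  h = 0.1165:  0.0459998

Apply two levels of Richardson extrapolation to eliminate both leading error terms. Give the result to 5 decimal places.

First eliminate the h term (factor 2^1 = 2):
  B₁ = (2·(-0.0480206) − (-0.2162972))/1 = 0.1202560
  B₂ = (2·0.0459998 − (-0.0480206))/1 = 0.1400202
Then eliminate the h^2 term (factor 2^2 = 4):
  (4·0.1400202 − 0.1202560)/3 = 0.1466083

0.14661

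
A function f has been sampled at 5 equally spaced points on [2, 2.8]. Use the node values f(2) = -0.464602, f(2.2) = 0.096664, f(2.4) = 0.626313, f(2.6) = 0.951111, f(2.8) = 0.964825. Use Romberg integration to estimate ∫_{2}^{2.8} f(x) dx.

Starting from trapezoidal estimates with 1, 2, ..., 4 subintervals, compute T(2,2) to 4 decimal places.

0.3960

T(0,0) (trapezoid, 1 panel, h=0.8000): 0.200089
T(1,0) (trapezoid, 2 panels, h=0.4000): 0.350570
T(2,0) (trapezoid, 4 panels, h=0.2000): 0.384840
T(1,1) = 0.350570 + (0.350570 − 0.200089)/3 = 0.400730
T(2,1) = 0.384840 + (0.384840 − 0.350570)/3 = 0.396263
T(2,2) = 0.396263 + (0.396263 − 0.400730)/15 = 0.395965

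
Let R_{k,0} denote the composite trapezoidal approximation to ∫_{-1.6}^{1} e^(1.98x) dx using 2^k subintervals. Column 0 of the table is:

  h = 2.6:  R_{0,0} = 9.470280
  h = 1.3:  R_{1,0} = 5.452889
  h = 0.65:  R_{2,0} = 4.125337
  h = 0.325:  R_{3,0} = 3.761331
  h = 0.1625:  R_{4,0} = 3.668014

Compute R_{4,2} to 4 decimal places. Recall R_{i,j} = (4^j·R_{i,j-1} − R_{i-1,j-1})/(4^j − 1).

3.6367

Richardson extrapolation on the trapezoidal column (denominator 4−1=3):
R_{3,1} = (4·3.761331 − 4.125337) / 3 = 3.639996
R_{4,1} = (4·3.668014 − 3.761331) / 3 = 3.636908
R_{4,2} = 3.636908 + (3.636908 − 3.639996)/15 = 3.636702
(Column j=1 coincides with Simpson's rule on the same nodes.)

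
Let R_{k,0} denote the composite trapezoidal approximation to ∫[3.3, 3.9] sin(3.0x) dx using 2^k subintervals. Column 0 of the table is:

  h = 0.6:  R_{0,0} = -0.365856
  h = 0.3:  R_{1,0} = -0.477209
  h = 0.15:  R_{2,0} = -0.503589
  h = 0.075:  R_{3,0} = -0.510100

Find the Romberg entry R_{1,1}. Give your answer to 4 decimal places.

Richardson extrapolation on the trapezoidal column (denominator 4−1=3):
R_{1,1} = -0.477209 + (-0.477209 − (-0.365856))/3 = -0.514327

-0.5143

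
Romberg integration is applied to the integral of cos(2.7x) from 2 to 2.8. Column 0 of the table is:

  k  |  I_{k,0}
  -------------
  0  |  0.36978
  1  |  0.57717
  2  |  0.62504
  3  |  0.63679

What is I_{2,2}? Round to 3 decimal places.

0.641

Richardson extrapolation on the trapezoidal column (denominator 4−1=3):
I_{1,1} = 0.57717 + (0.57717 − 0.36978)/3 = 0.64630
I_{2,1} = 0.62504 + (0.62504 − 0.57717)/3 = 0.64100
I_{2,2} = (16·0.64100 − 0.64630) / 15 = 0.64065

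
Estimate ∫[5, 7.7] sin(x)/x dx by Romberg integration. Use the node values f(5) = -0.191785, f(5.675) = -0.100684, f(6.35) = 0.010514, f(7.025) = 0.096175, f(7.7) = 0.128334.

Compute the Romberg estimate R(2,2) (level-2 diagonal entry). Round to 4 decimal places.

-0.0139

R(0,0) (trapezoid, 1 panel, h=2.7000): -0.085659
R(1,0) (trapezoid, 2 panels, h=1.3500): -0.028636
R(2,0) (trapezoid, 4 panels, h=0.6750): -0.017361
R(1,1) = -0.028636 + (-0.028636 − (-0.085659))/3 = -0.009628
R(2,1) = -0.017361 + (-0.017361 − (-0.028636))/3 = -0.013603
R(2,2) = -0.013603 + (-0.013603 − (-0.009628))/15 = -0.013868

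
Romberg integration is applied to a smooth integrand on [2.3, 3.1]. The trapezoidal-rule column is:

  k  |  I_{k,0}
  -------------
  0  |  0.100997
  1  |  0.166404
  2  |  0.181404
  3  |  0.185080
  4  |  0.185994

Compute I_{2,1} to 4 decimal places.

I_{2,1} = 0.181404 + (0.181404 − 0.166404)/3 = 0.186404

0.1864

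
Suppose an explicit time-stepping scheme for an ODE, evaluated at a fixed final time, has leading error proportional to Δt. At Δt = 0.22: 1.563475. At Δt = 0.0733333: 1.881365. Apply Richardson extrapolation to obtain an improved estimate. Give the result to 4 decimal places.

Extrapolated value = (3·A(Δt/3) − A(Δt)) / (3 − 1)
= (3·1.881365 − 1.563475) / 2
= 4.080620 / 2 = 2.040310

2.0403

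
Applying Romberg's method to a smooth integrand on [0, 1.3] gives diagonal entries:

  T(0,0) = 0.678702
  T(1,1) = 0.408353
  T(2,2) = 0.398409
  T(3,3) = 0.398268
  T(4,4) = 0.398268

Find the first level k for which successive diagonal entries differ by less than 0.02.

k = 2

|T(1,1) − T(0,0)| = 0.270349 ≥ 0.02
|T(2,2) − T(1,1)| = 0.009944 < 0.02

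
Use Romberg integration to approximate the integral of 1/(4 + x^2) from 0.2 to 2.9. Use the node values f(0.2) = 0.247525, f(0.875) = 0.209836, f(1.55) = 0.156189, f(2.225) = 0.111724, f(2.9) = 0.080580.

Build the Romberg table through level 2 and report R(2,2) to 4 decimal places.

R(0,0) (trapezoid, 1 panel, h=2.7000): 0.442942
R(1,0) (trapezoid, 2 panels, h=1.3500): 0.432326
R(2,0) (trapezoid, 4 panels, h=0.6750): 0.433216
R(1,1) = 0.432326 + (0.432326 − 0.442942)/3 = 0.428787
R(2,1) = 0.433216 + (0.433216 − 0.432326)/3 = 0.433513
R(2,2) = 0.433513 + (0.433513 − 0.428787)/15 = 0.433828

0.4338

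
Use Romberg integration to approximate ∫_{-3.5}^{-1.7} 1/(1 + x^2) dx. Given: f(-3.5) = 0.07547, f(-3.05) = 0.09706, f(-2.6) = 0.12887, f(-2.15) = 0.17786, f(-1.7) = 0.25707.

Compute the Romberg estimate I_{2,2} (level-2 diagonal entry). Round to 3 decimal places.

0.253

I_{0,0} (trapezoid, 1 panel, h=1.8000): 0.29929
I_{1,0} (trapezoid, 2 panels, h=0.9000): 0.26563
I_{2,0} (trapezoid, 4 panels, h=0.4500): 0.25653
I_{1,1} = 0.26563 + (0.26563 − 0.29929)/3 = 0.25441
I_{2,1} = 0.25653 + (0.25653 − 0.26563)/3 = 0.25350
I_{2,2} = 0.25350 + (0.25350 − 0.25441)/15 = 0.25344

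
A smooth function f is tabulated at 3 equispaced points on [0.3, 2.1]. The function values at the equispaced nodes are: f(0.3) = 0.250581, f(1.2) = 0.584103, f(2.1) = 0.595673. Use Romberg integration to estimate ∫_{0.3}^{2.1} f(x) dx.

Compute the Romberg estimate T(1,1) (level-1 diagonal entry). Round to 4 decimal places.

T(0,0) (trapezoid, 1 panel, h=1.8000): 0.761629
T(1,0) (trapezoid, 2 panels, h=0.9000): 0.906507
T(1,1) = 0.906507 + (0.906507 − 0.761629)/3 = 0.954800

0.9548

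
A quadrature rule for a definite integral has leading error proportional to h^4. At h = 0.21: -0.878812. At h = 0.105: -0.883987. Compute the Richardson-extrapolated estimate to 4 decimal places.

-0.8843

The leading error scales as h^4; refining by a factor of 2 reduces it by 2^4 = 16.
Extrapolated value = (16·A(h/2) − A(h)) / (16 − 1)
= (16·(-0.883987) − (-0.878812)) / 15
= -13.264980 / 15 = -0.884332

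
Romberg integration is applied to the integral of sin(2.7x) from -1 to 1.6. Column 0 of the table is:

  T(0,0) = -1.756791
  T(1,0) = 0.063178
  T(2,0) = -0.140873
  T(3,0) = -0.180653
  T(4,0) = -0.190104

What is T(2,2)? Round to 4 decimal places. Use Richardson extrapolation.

Richardson extrapolation on the trapezoidal column (denominator 4−1=3):
T(1,1) = (4·0.063178 − (-1.756791)) / 3 = 0.669834
T(2,1) = (4·(-0.140873) − 0.063178) / 3 = -0.208890
T(2,2) = (16·(-0.208890) − 0.669834) / 15 = -0.267472

-0.2675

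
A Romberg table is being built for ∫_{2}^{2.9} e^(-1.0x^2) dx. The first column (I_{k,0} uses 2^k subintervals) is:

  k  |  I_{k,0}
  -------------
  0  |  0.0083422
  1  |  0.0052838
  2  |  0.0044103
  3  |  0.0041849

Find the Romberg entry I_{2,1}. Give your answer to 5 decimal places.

I_{2,1} = 0.0044103 + (0.0044103 − 0.0052838)/3 = 0.0041191
(Column j=1 coincides with Simpson's rule on the same nodes.)

0.00412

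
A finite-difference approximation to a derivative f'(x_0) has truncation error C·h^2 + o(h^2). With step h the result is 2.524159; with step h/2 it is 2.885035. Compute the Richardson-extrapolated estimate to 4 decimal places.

3.0053

Extrapolated value = (4·A(h/2) − A(h)) / (4 − 1)
= (4·2.885035 − 2.524159) / 3
= 9.015981 / 3 = 3.005327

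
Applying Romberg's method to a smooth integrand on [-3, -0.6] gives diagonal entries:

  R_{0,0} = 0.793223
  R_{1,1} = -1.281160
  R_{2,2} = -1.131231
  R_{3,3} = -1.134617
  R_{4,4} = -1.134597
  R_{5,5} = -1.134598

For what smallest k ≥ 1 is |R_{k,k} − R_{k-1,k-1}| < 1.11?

k = 2

|R_{1,1} − R_{0,0}| = 2.074383 ≥ 1.11
|R_{2,2} − R_{1,1}| = 0.149929 < 1.11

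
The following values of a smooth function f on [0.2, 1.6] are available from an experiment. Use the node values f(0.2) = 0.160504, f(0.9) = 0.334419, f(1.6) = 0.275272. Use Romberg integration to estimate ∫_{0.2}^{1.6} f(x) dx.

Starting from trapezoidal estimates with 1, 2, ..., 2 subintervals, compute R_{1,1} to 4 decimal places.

R_{0,0} (trapezoid, 1 panel, h=1.4000): 0.305043
R_{1,0} (trapezoid, 2 panels, h=0.7000): 0.386615
R_{1,1} = 0.386615 + (0.386615 − 0.305043)/3 = 0.413806

0.4138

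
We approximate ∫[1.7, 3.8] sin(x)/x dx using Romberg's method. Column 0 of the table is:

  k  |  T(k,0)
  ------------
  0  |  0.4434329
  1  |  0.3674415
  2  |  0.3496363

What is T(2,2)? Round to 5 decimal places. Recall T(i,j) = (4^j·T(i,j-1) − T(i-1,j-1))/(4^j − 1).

Richardson extrapolation on the trapezoidal column (denominator 4−1=3):
T(1,1) = (4·0.3674415 − 0.4434329) / 3 = 0.3421110
T(2,1) = (4·0.3496363 − 0.3674415) / 3 = 0.3437012
T(2,2) = 0.3437012 + (0.3437012 − 0.3421110)/15 = 0.3438072
(Column j=1 coincides with Simpson's rule on the same nodes.)

0.34381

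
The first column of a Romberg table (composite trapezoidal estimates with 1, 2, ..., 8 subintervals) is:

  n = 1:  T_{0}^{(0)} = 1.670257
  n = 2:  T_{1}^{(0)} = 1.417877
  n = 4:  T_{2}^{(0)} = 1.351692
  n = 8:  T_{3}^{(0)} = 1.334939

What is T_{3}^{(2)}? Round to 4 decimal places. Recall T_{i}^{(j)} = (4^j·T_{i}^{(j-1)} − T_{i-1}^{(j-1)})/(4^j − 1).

1.3293

Richardson extrapolation on the trapezoidal column (denominator 4−1=3):
T_{2}^{(1)} = 1.351692 + (1.351692 − 1.417877)/3 = 1.329630
T_{3}^{(1)} = 1.334939 + (1.334939 − 1.351692)/3 = 1.329355
T_{3}^{(2)} = 1.329355 + (1.329355 − 1.329630)/15 = 1.329337
(Column j=1 coincides with Simpson's rule on the same nodes.)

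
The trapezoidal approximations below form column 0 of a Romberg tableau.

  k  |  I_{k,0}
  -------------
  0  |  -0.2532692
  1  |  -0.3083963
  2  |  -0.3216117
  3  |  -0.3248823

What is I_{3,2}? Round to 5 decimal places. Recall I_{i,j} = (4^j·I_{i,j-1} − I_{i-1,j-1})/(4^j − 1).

I_{2,1} = (4·(-0.3216117) − (-0.3083963)) / 3 = -0.3260168
I_{3,1} = (4·(-0.3248823) − (-0.3216117)) / 3 = -0.3259725
I_{3,2} = (16·(-0.3259725) − (-0.3260168)) / 15 = -0.3259695

-0.32597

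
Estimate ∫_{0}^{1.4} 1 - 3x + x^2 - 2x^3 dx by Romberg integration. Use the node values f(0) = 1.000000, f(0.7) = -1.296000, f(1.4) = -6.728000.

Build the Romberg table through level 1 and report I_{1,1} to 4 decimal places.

-2.5461

I_{0,0} (trapezoid, 1 panel, h=1.4000): -4.009600
I_{1,0} (trapezoid, 2 panels, h=0.7000): -2.912000
I_{1,1} = -2.912000 + (-2.912000 − (-4.009600))/3 = -2.546133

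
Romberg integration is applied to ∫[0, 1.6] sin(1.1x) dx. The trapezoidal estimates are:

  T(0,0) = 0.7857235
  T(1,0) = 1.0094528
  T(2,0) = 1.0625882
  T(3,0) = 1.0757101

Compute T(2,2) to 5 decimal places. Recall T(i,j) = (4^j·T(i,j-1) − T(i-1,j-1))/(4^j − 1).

Richardson extrapolation on the trapezoidal column (denominator 4−1=3):
T(1,1) = (4·1.0094528 − 0.7857235) / 3 = 1.0840292
T(2,1) = (4·1.0625882 − 1.0094528) / 3 = 1.0803000
T(2,2) = (16·1.0803000 − 1.0840292) / 15 = 1.0800514

1.08005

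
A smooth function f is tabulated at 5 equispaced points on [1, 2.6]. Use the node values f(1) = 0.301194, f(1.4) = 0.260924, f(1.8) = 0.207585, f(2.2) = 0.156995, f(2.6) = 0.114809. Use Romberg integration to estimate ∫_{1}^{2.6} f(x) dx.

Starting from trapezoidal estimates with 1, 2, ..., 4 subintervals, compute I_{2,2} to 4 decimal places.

I_{0,0} (trapezoid, 1 panel, h=1.6000): 0.332802
I_{1,0} (trapezoid, 2 panels, h=0.8000): 0.332469
I_{2,0} (trapezoid, 4 panels, h=0.4000): 0.333402
I_{1,1} = 0.332469 + (0.332469 − 0.332802)/3 = 0.332358
I_{2,1} = 0.333402 + (0.333402 − 0.332469)/3 = 0.333713
I_{2,2} = 0.333713 + (0.333713 − 0.332358)/15 = 0.333803

0.3338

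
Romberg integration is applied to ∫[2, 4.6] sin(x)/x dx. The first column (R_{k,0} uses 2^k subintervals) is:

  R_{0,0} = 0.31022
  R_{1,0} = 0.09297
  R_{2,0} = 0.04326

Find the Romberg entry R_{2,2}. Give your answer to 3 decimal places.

0.027

R_{1,1} = 0.09297 + (0.09297 − 0.31022)/3 = 0.02055
R_{2,1} = (4·0.04326 − 0.09297) / 3 = 0.02669
R_{2,2} = 0.02669 + (0.02669 − 0.02055)/15 = 0.02710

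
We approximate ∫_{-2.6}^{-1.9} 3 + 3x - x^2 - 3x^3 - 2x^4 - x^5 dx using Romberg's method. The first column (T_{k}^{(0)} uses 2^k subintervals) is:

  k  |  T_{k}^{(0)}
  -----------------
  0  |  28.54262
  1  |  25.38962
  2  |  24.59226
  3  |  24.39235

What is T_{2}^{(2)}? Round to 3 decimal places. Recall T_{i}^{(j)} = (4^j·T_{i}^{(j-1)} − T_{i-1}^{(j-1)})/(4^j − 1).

Richardson extrapolation on the trapezoidal column (denominator 4−1=3):
T_{1}^{(1)} = 25.38962 + (25.38962 − 28.54262)/3 = 24.33862
T_{2}^{(1)} = 24.59226 + (24.59226 − 25.38962)/3 = 24.32647
T_{2}^{(2)} = 24.32647 + (24.32647 − 24.33862)/15 = 24.32566

24.326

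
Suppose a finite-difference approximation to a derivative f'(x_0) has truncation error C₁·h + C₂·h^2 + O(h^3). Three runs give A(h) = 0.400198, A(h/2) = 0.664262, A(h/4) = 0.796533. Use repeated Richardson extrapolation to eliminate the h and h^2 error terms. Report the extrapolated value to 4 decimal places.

0.9290

First eliminate the h term (factor 2^1 = 2):
  B₁ = (2·0.664262 − 0.400198)/1 = 0.928326
  B₂ = (2·0.796533 − 0.664262)/1 = 0.928804
Then eliminate the h^2 term (factor 2^2 = 4):
  (4·0.928804 − 0.928326)/3 = 0.928963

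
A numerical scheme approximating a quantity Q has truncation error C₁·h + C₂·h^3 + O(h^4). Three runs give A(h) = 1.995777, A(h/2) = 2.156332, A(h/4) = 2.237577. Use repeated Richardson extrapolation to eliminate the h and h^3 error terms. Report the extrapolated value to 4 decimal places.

2.3191

First eliminate the h term (factor 2^1 = 2):
  B₁ = (2·2.156332 − 1.995777)/1 = 2.316887
  B₂ = (2·2.237577 − 2.156332)/1 = 2.318822
Then eliminate the h^3 term (factor 2^3 = 8):
  (8·2.318822 − 2.316887)/7 = 2.319098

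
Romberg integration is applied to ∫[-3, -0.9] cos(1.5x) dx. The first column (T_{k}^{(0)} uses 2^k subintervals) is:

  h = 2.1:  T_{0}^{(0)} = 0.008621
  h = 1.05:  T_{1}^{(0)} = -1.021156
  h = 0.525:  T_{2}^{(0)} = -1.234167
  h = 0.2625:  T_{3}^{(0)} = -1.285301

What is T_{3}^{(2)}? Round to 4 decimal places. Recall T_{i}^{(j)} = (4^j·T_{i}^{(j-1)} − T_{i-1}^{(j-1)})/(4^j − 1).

-1.3022

Richardson extrapolation on the trapezoidal column (denominator 4−1=3):
T_{2}^{(1)} = -1.234167 + (-1.234167 − (-1.021156))/3 = -1.305171
T_{3}^{(1)} = -1.285301 + (-1.285301 − (-1.234167))/3 = -1.302346
T_{3}^{(2)} = (16·(-1.302346) − (-1.305171)) / 15 = -1.302158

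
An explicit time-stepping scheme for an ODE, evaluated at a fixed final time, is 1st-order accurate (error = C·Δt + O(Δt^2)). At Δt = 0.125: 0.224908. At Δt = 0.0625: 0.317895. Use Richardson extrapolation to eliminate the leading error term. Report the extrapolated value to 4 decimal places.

0.4109

The leading error scales as Δt; refining by a factor of 2 reduces it by 2^1 = 2.
Extrapolated value = (2·A(Δt/2) − A(Δt)) / (2 − 1)
= (2·0.317895 − 0.224908) / 1
= 0.410882 / 1 = 0.410882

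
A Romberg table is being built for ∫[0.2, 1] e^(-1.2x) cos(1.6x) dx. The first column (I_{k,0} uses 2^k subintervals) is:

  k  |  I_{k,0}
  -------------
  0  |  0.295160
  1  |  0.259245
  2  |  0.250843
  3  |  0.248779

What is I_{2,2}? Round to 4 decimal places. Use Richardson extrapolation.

0.2481

Richardson extrapolation on the trapezoidal column (denominator 4−1=3):
I_{1,1} = 0.259245 + (0.259245 − 0.295160)/3 = 0.247273
I_{2,1} = 0.250843 + (0.250843 − 0.259245)/3 = 0.248042
I_{2,2} = (16·0.248042 − 0.247273) / 15 = 0.248093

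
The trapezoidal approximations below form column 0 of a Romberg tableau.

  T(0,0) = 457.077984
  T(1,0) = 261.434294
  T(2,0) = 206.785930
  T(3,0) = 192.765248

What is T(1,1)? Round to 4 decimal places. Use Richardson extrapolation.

Richardson extrapolation on the trapezoidal column (denominator 4−1=3):
T(1,1) = (4·261.434294 − 457.077984) / 3 = 196.219731

196.2197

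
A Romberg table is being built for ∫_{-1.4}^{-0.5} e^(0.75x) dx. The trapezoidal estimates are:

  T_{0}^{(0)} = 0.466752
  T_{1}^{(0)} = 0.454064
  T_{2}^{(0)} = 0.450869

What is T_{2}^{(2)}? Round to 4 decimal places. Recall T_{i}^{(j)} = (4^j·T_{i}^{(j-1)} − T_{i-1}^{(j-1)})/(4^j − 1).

Richardson extrapolation on the trapezoidal column (denominator 4−1=3):
T_{1}^{(1)} = 0.454064 + (0.454064 − 0.466752)/3 = 0.449835
T_{2}^{(1)} = (4·0.450869 − 0.454064) / 3 = 0.449804
T_{2}^{(2)} = (16·0.449804 − 0.449835) / 15 = 0.449802
(Column j=1 coincides with Simpson's rule on the same nodes.)

0.4498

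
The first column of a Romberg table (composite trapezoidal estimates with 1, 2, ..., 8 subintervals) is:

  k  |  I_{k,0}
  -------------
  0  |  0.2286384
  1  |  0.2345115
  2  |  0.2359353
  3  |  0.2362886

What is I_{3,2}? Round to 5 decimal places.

0.23641

Richardson extrapolation on the trapezoidal column (denominator 4−1=3):
I_{2,1} = 0.2359353 + (0.2359353 − 0.2345115)/3 = 0.2364099
I_{3,1} = (4·0.2362886 − 0.2359353) / 3 = 0.2364064
I_{3,2} = 0.2364064 + (0.2364064 − 0.2364099)/15 = 0.2364062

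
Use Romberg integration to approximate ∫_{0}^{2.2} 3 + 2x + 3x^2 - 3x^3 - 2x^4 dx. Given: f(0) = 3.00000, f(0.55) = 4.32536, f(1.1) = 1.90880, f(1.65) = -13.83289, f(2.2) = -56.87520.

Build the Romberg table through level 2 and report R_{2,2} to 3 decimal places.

-16.096

R_{0,0} (trapezoid, 1 panel, h=2.2000): -59.26272
R_{1,0} (trapezoid, 2 panels, h=1.1000): -27.53168
R_{2,0} (trapezoid, 4 panels, h=0.5500): -18.99498
R_{1,1} = -27.53168 + (-27.53168 − (-59.26272))/3 = -16.95467
R_{2,1} = -18.99498 + (-18.99498 − (-27.53168))/3 = -16.14941
R_{2,2} = -16.14941 + (-16.14941 − (-16.95467))/15 = -16.09573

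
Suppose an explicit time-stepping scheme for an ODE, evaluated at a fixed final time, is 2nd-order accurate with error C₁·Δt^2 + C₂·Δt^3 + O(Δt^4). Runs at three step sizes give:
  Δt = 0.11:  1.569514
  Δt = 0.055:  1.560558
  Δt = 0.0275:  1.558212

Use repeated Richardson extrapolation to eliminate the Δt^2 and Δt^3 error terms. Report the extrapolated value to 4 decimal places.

First eliminate the Δt^2 term (factor 2^2 = 4):
  B₁ = (4·1.560558 − 1.569514)/3 = 1.557573
  B₂ = (4·1.558212 − 1.560558)/3 = 1.557430
Then eliminate the Δt^3 term (factor 2^3 = 8):
  (8·1.557430 − 1.557573)/7 = 1.557410

1.5574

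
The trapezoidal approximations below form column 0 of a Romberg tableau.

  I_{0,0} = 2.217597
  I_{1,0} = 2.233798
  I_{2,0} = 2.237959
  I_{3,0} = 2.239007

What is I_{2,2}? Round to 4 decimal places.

2.2394

Richardson extrapolation on the trapezoidal column (denominator 4−1=3):
I_{1,1} = 2.233798 + (2.233798 − 2.217597)/3 = 2.239198
I_{2,1} = 2.237959 + (2.237959 − 2.233798)/3 = 2.239346
I_{2,2} = 2.239346 + (2.239346 − 2.239198)/15 = 2.239356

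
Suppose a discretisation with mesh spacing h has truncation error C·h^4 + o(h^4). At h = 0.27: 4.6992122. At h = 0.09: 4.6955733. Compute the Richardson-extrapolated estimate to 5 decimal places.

4.69553

The leading error scales as h^4; refining by a factor of 3 reduces it by 3^4 = 81.
Extrapolated value = (81·A(h/3) − A(h)) / (81 − 1)
= (81·4.6955733 − 4.6992122) / 80
= 375.6422251 / 80 = 4.6955278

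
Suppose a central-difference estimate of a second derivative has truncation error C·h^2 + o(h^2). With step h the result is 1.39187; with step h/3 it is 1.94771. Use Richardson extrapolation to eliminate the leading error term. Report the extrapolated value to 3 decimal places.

2.017

The leading error scales as h^2; refining by a factor of 3 reduces it by 3^2 = 9.
Extrapolated value = (9·A(h/3) − A(h)) / (9 − 1)
= (9·1.94771 − 1.39187) / 8
= 16.13752 / 8 = 2.01719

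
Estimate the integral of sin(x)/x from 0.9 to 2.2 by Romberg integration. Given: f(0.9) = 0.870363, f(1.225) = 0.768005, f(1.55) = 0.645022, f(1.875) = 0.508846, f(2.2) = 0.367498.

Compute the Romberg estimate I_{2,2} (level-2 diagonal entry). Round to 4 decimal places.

0.8272

I_{0,0} (trapezoid, 1 panel, h=1.3000): 0.804610
I_{1,0} (trapezoid, 2 panels, h=0.6500): 0.821569
I_{2,0} (trapezoid, 4 panels, h=0.3250): 0.825761
I_{1,1} = 0.821569 + (0.821569 − 0.804610)/3 = 0.827222
I_{2,1} = 0.825761 + (0.825761 − 0.821569)/3 = 0.827158
I_{2,2} = 0.827158 + (0.827158 − 0.827222)/15 = 0.827154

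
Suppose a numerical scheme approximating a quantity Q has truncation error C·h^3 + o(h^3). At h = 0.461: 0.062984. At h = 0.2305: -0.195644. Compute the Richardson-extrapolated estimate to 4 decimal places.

-0.2326

Extrapolated value = (8·A(h/2) − A(h)) / (8 − 1)
= (8·(-0.195644) − 0.062984) / 7
= -1.628136 / 7 = -0.232591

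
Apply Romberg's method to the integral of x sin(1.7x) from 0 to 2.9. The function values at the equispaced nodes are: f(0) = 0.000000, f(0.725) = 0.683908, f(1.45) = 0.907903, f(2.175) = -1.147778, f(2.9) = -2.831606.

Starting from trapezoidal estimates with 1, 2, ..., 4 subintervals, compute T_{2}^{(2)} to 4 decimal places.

-0.7659

T_{0}^{(0)} (trapezoid, 1 panel, h=2.9000): -4.105829
T_{1}^{(0)} (trapezoid, 2 panels, h=1.4500): -0.736455
T_{2}^{(0)} (trapezoid, 4 panels, h=0.7250): -0.704533
T_{1}^{(1)} = -0.736455 + (-0.736455 − (-4.105829))/3 = 0.386670
T_{2}^{(1)} = -0.704533 + (-0.704533 − (-0.736455))/3 = -0.693892
T_{2}^{(2)} = -0.693892 + (-0.693892 − 0.386670)/15 = -0.765929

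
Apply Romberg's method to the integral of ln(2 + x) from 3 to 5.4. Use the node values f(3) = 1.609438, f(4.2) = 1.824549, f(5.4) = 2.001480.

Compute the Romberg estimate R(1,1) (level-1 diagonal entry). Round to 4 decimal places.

R(0,0) (trapezoid, 1 panel, h=2.4000): 4.333102
R(1,0) (trapezoid, 2 panels, h=1.2000): 4.356010
R(1,1) = 4.356010 + (4.356010 − 4.333102)/3 = 4.363646

4.3636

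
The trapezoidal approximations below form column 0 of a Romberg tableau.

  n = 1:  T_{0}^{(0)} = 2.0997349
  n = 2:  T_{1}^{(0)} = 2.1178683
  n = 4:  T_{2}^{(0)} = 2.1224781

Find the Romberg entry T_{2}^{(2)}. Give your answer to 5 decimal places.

Richardson extrapolation on the trapezoidal column (denominator 4−1=3):
T_{1}^{(1)} = (4·2.1178683 − 2.0997349) / 3 = 2.1239128
T_{2}^{(1)} = 2.1224781 + (2.1224781 − 2.1178683)/3 = 2.1240147
T_{2}^{(2)} = (16·2.1240147 − 2.1239128) / 15 = 2.1240215

2.12402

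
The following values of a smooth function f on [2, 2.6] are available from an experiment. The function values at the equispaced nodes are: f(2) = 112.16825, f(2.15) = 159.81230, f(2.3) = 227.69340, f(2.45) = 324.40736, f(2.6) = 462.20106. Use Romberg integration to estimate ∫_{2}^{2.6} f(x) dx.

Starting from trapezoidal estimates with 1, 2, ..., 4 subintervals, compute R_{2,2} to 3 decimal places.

148.320

R_{0,0} (trapezoid, 1 panel, h=0.6000): 172.31079
R_{1,0} (trapezoid, 2 panels, h=0.3000): 154.46342
R_{2,0} (trapezoid, 4 panels, h=0.1500): 149.86466
R_{1,1} = 154.46342 + (154.46342 − 172.31079)/3 = 148.51430
R_{2,1} = 149.86466 + (149.86466 − 154.46342)/3 = 148.33174
R_{2,2} = 148.33174 + (148.33174 − 148.51430)/15 = 148.31957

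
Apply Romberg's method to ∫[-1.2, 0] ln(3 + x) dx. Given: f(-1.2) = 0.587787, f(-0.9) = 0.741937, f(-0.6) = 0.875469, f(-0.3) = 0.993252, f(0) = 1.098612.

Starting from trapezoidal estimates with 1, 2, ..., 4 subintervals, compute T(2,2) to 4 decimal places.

T(0,0) (trapezoid, 1 panel, h=1.2000): 1.011839
T(1,0) (trapezoid, 2 panels, h=0.6000): 1.031201
T(2,0) (trapezoid, 4 panels, h=0.3000): 1.036157
T(1,1) = 1.031201 + (1.031201 − 1.011839)/3 = 1.037655
T(2,1) = 1.036157 + (1.036157 − 1.031201)/3 = 1.037809
T(2,2) = 1.037809 + (1.037809 − 1.037655)/15 = 1.037819

1.0378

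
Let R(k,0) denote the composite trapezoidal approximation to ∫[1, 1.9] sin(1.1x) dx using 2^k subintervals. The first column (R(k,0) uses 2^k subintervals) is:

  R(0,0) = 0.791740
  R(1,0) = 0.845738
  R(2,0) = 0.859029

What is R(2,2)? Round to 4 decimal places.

Richardson extrapolation on the trapezoidal column (denominator 4−1=3):
R(1,1) = (4·0.845738 − 0.791740) / 3 = 0.863737
R(2,1) = 0.859029 + (0.859029 − 0.845738)/3 = 0.863459
R(2,2) = 0.863459 + (0.863459 − 0.863737)/15 = 0.863440

0.8634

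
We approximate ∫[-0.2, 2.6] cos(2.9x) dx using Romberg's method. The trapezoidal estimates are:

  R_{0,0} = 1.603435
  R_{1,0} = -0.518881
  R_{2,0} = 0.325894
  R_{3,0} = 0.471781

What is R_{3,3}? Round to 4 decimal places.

Richardson extrapolation on the trapezoidal column (denominator 4−1=3):
R_{1,1} = (4·(-0.518881) − 1.603435) / 3 = -1.226320
R_{2,1} = 0.325894 + (0.325894 − (-0.518881))/3 = 0.607486
R_{3,1} = 0.471781 + (0.471781 − 0.325894)/3 = 0.520410
R_{2,2} = (16·0.607486 − (-1.226320)) / 15 = 0.729740
R_{3,2} = (16·0.520410 − 0.607486) / 15 = 0.514605
R_{3,3} = 0.514605 + (0.514605 − 0.729740)/63 = 0.511190
(Column j=1 coincides with Simpson's rule on the same nodes.)

0.5112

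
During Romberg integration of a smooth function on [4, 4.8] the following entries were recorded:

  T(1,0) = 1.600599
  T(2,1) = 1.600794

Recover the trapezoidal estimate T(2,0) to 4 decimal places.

1.6007

From T(2,1) = (4·T(2,0) − T(1,0))/3, solve for T(2,0):
4·T(2,0) = 3·1.600794 + 1.600599 = 6.402981
T(2,0) = 1.600745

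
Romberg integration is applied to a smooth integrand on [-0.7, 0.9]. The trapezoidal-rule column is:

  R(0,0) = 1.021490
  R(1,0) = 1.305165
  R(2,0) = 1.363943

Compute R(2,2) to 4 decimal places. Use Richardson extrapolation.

Richardson extrapolation on the trapezoidal column (denominator 4−1=3):
R(1,1) = (4·1.305165 − 1.021490) / 3 = 1.399723
R(2,1) = (4·1.363943 − 1.305165) / 3 = 1.383536
R(2,2) = 1.383536 + (1.383536 − 1.399723)/15 = 1.382457
(Column j=1 coincides with Simpson's rule on the same nodes.)

1.3825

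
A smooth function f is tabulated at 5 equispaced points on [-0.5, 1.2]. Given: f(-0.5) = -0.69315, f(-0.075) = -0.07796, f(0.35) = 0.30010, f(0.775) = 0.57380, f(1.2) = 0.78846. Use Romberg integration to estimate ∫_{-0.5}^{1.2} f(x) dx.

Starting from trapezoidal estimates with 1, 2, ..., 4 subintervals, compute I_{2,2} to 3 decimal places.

0.380

I_{0,0} (trapezoid, 1 panel, h=1.7000): 0.08101
I_{1,0} (trapezoid, 2 panels, h=0.8500): 0.29559
I_{2,0} (trapezoid, 4 panels, h=0.4250): 0.35853
I_{1,1} = 0.29559 + (0.29559 − 0.08101)/3 = 0.36712
I_{2,1} = 0.35853 + (0.35853 − 0.29559)/3 = 0.37951
I_{2,2} = 0.37951 + (0.37951 − 0.36712)/15 = 0.38034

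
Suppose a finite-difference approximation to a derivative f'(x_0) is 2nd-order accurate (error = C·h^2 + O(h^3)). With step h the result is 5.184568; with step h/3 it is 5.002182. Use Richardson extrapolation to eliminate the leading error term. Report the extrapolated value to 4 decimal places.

4.9794

The leading error scales as h^2; refining by a factor of 3 reduces it by 3^2 = 9.
Extrapolated value = (9·A(h/3) − A(h)) / (9 − 1)
= (9·5.002182 − 5.184568) / 8
= 39.835070 / 8 = 4.979384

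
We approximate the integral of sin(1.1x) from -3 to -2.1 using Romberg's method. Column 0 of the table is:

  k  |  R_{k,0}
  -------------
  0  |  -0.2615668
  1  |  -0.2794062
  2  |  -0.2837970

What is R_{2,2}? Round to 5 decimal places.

-0.28525

R_{1,1} = (4·(-0.2794062) − (-0.2615668)) / 3 = -0.2853527
R_{2,1} = (4·(-0.2837970) − (-0.2794062)) / 3 = -0.2852606
R_{2,2} = (16·(-0.2852606) − (-0.2853527)) / 15 = -0.2852545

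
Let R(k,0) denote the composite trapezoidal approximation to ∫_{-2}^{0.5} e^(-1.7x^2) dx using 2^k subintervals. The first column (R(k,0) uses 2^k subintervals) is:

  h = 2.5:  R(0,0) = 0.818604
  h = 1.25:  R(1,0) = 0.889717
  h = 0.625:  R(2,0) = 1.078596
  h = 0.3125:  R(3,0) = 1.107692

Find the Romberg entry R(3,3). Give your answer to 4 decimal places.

1.1151

Richardson extrapolation on the trapezoidal column (denominator 4−1=3):
R(1,1) = (4·0.889717 − 0.818604) / 3 = 0.913421
R(2,1) = 1.078596 + (1.078596 − 0.889717)/3 = 1.141556
R(3,1) = (4·1.107692 − 1.078596) / 3 = 1.117391
R(2,2) = (16·1.141556 − 0.913421) / 15 = 1.156765
R(3,2) = 1.117391 + (1.117391 − 1.141556)/15 = 1.115780
R(3,3) = 1.115780 + (1.115780 − 1.156765)/63 = 1.115129
(Column j=1 coincides with Simpson's rule on the same nodes.)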